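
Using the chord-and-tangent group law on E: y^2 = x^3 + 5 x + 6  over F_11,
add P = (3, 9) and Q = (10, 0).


P != Q, so use the chord formula.
s = (y2 - y1) / (x2 - x1) = (2) / (7) mod 11 = 5
x3 = s^2 - x1 - x2 mod 11 = 5^2 - 3 - 10 = 1
y3 = s (x1 - x3) - y1 mod 11 = 5 * (3 - 1) - 9 = 1

P + Q = (1, 1)


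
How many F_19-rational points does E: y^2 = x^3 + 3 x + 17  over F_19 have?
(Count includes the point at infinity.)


For each x in F_19, count y with y^2 = x^3 + 3 x + 17 mod 19:
  x = 0: RHS = 17, y in [6, 13]  -> 2 point(s)
  x = 4: RHS = 17, y in [6, 13]  -> 2 point(s)
  x = 5: RHS = 5, y in [9, 10]  -> 2 point(s)
  x = 6: RHS = 4, y in [2, 17]  -> 2 point(s)
  x = 7: RHS = 1, y in [1, 18]  -> 2 point(s)
  x = 13: RHS = 11, y in [7, 12]  -> 2 point(s)
  x = 15: RHS = 17, y in [6, 13]  -> 2 point(s)
  x = 16: RHS = 0, y in [0]  -> 1 point(s)
Affine points: 15. Add the point at infinity: total = 16.

#E(F_19) = 16


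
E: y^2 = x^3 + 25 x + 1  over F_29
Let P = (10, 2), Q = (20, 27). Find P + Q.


P != Q, so use the chord formula.
s = (y2 - y1) / (x2 - x1) = (25) / (10) mod 29 = 17
x3 = s^2 - x1 - x2 mod 29 = 17^2 - 10 - 20 = 27
y3 = s (x1 - x3) - y1 mod 29 = 17 * (10 - 27) - 2 = 28

P + Q = (27, 28)


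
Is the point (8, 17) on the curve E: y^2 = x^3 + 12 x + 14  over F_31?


Check whether y^2 = x^3 + 12 x + 14 (mod 31) for (x, y) = (8, 17).
LHS: y^2 = 17^2 mod 31 = 10
RHS: x^3 + 12 x + 14 = 8^3 + 12*8 + 14 mod 31 = 2
LHS != RHS

No, not on the curve


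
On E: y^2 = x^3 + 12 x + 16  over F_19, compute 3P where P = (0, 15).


k = 3 = 11_2 (binary, LSB first: 11)
Double-and-add from P = (0, 15):
  bit 0 = 1: acc = O + (0, 15) = (0, 15)
  bit 1 = 1: acc = (0, 15) + (7, 5) = (9, 6)

3P = (9, 6)


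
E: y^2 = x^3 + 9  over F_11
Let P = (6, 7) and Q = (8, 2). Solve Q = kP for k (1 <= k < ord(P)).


Enumerate multiples of P until we hit Q = (8, 2):
  1P = (6, 7)
  2P = (8, 9)
  3P = (9, 1)
  4P = (0, 3)
  5P = (3, 6)
  6P = (7, 0)
  7P = (3, 5)
  8P = (0, 8)
  9P = (9, 10)
  10P = (8, 2)
Match found at i = 10.

k = 10


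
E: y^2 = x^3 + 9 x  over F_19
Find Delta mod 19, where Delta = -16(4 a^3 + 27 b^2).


4 a^3 + 27 b^2 = 4*9^3 + 27*0^2 = 2916 + 0 = 2916
Delta = -16 * (2916) = -46656
Delta mod 19 = 8

Delta = 8 (mod 19)


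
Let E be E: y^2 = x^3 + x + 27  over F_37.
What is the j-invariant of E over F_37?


Delta = -16(4 a^3 + 27 b^2) mod 37 = 26
-1728 * (4 a)^3 = -1728 * (4*1)^3 mod 37 = 1
j = 1 * 26^(-1) mod 37 = 10

j = 10 (mod 37)


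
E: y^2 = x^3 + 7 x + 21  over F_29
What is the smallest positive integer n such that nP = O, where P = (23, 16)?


Compute successive multiples of P until we hit O:
  1P = (23, 16)
  2P = (25, 4)
  3P = (17, 6)
  4P = (24, 21)
  5P = (7, 6)
  6P = (8, 26)
  7P = (21, 2)
  8P = (5, 23)
  ... (continuing to 17P)
  17P = O

ord(P) = 17


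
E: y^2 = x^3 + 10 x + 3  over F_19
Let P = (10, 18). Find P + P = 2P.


Doubling: s = (3 x1^2 + a) / (2 y1)
s = (3*10^2 + 10) / (2*18) mod 19 = 16
x3 = s^2 - 2 x1 mod 19 = 16^2 - 2*10 = 8
y3 = s (x1 - x3) - y1 mod 19 = 16 * (10 - 8) - 18 = 14

2P = (8, 14)


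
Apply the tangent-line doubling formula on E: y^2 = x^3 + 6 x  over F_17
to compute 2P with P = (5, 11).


Doubling: s = (3 x1^2 + a) / (2 y1)
s = (3*5^2 + 6) / (2*11) mod 17 = 6
x3 = s^2 - 2 x1 mod 17 = 6^2 - 2*5 = 9
y3 = s (x1 - x3) - y1 mod 17 = 6 * (5 - 9) - 11 = 16

2P = (9, 16)


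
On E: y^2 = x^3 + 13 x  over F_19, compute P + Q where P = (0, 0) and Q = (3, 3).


P != Q, so use the chord formula.
s = (y2 - y1) / (x2 - x1) = (3) / (3) mod 19 = 1
x3 = s^2 - x1 - x2 mod 19 = 1^2 - 0 - 3 = 17
y3 = s (x1 - x3) - y1 mod 19 = 1 * (0 - 17) - 0 = 2

P + Q = (17, 2)


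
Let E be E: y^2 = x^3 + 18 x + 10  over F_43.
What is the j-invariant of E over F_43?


Delta = -16(4 a^3 + 27 b^2) mod 43 = 7
-1728 * (4 a)^3 = -1728 * (4*18)^3 mod 43 = 22
j = 22 * 7^(-1) mod 43 = 40

j = 40 (mod 43)


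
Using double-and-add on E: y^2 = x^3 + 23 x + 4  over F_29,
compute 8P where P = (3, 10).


k = 8 = 1000_2 (binary, LSB first: 0001)
Double-and-add from P = (3, 10):
  bit 0 = 0: acc unchanged = O
  bit 1 = 0: acc unchanged = O
  bit 2 = 0: acc unchanged = O
  bit 3 = 1: acc = O + (3, 19) = (3, 19)

8P = (3, 19)


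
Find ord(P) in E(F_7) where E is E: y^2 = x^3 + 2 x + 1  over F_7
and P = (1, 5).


Compute successive multiples of P until we hit O:
  1P = (1, 5)
  2P = (0, 6)
  3P = (0, 1)
  4P = (1, 2)
  5P = O

ord(P) = 5


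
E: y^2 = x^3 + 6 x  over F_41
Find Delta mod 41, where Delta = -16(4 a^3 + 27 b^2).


4 a^3 + 27 b^2 = 4*6^3 + 27*0^2 = 864 + 0 = 864
Delta = -16 * (864) = -13824
Delta mod 41 = 34

Delta = 34 (mod 41)


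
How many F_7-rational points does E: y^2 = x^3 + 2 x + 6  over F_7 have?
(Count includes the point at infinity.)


For each x in F_7, count y with y^2 = x^3 + 2 x + 6 mod 7:
  x = 1: RHS = 2, y in [3, 4]  -> 2 point(s)
  x = 2: RHS = 4, y in [2, 5]  -> 2 point(s)
  x = 3: RHS = 4, y in [2, 5]  -> 2 point(s)
  x = 4: RHS = 1, y in [1, 6]  -> 2 point(s)
  x = 5: RHS = 1, y in [1, 6]  -> 2 point(s)
Affine points: 10. Add the point at infinity: total = 11.

#E(F_7) = 11


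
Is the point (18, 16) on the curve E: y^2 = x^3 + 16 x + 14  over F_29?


Check whether y^2 = x^3 + 16 x + 14 (mod 29) for (x, y) = (18, 16).
LHS: y^2 = 16^2 mod 29 = 24
RHS: x^3 + 16 x + 14 = 18^3 + 16*18 + 14 mod 29 = 15
LHS != RHS

No, not on the curve


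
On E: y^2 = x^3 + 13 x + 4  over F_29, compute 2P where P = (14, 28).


Doubling: s = (3 x1^2 + a) / (2 y1)
s = (3*14^2 + 13) / (2*28) mod 29 = 4
x3 = s^2 - 2 x1 mod 29 = 4^2 - 2*14 = 17
y3 = s (x1 - x3) - y1 mod 29 = 4 * (14 - 17) - 28 = 18

2P = (17, 18)


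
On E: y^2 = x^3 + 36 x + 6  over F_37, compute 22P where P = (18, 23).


k = 22 = 10110_2 (binary, LSB first: 01101)
Double-and-add from P = (18, 23):
  bit 0 = 0: acc unchanged = O
  bit 1 = 1: acc = O + (2, 30) = (2, 30)
  bit 2 = 1: acc = (2, 30) + (7, 3) = (32, 21)
  bit 3 = 0: acc unchanged = (32, 21)
  bit 4 = 1: acc = (32, 21) + (10, 21) = (32, 16)

22P = (32, 16)


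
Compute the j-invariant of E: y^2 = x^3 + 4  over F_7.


Delta = -16(4 a^3 + 27 b^2) mod 7 = 4
-1728 * (4 a)^3 = -1728 * (4*0)^3 mod 7 = 0
j = 0 * 4^(-1) mod 7 = 0

j = 0 (mod 7)


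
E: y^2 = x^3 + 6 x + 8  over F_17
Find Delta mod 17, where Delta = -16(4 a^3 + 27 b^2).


4 a^3 + 27 b^2 = 4*6^3 + 27*8^2 = 864 + 1728 = 2592
Delta = -16 * (2592) = -41472
Delta mod 17 = 8

Delta = 8 (mod 17)


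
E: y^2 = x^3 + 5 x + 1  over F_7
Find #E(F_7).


For each x in F_7, count y with y^2 = x^3 + 5 x + 1 mod 7:
  x = 0: RHS = 1, y in [1, 6]  -> 2 point(s)
  x = 1: RHS = 0, y in [0]  -> 1 point(s)
  x = 3: RHS = 1, y in [1, 6]  -> 2 point(s)
  x = 4: RHS = 1, y in [1, 6]  -> 2 point(s)
  x = 5: RHS = 4, y in [2, 5]  -> 2 point(s)
  x = 6: RHS = 2, y in [3, 4]  -> 2 point(s)
Affine points: 11. Add the point at infinity: total = 12.

#E(F_7) = 12


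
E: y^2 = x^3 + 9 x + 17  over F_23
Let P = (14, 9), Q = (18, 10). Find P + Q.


P != Q, so use the chord formula.
s = (y2 - y1) / (x2 - x1) = (1) / (4) mod 23 = 6
x3 = s^2 - x1 - x2 mod 23 = 6^2 - 14 - 18 = 4
y3 = s (x1 - x3) - y1 mod 23 = 6 * (14 - 4) - 9 = 5

P + Q = (4, 5)


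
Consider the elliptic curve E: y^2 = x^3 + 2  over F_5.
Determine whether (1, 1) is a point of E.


Check whether y^2 = x^3 + 0 x + 2 (mod 5) for (x, y) = (1, 1).
LHS: y^2 = 1^2 mod 5 = 1
RHS: x^3 + 0 x + 2 = 1^3 + 0*1 + 2 mod 5 = 3
LHS != RHS

No, not on the curve


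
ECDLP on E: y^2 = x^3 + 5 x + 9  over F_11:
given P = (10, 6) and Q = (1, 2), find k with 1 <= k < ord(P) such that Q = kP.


Enumerate multiples of P until we hit Q = (1, 2):
  1P = (10, 6)
  2P = (0, 8)
  3P = (5, 4)
  4P = (1, 2)
Match found at i = 4.

k = 4


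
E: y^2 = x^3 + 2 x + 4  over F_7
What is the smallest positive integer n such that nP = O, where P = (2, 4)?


Compute successive multiples of P until we hit O:
  1P = (2, 4)
  2P = (3, 3)
  3P = (3, 4)
  4P = (2, 3)
  5P = O

ord(P) = 5


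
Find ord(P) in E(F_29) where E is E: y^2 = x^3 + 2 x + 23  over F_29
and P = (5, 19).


Compute successive multiples of P until we hit O:
  1P = (5, 19)
  2P = (12, 21)
  3P = (18, 27)
  4P = (28, 7)
  5P = (0, 20)
  6P = (2, 21)
  7P = (16, 27)
  8P = (15, 8)
  ... (continuing to 32P)
  32P = O

ord(P) = 32


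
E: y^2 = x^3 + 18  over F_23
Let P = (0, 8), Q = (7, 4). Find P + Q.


P != Q, so use the chord formula.
s = (y2 - y1) / (x2 - x1) = (19) / (7) mod 23 = 6
x3 = s^2 - x1 - x2 mod 23 = 6^2 - 0 - 7 = 6
y3 = s (x1 - x3) - y1 mod 23 = 6 * (0 - 6) - 8 = 2

P + Q = (6, 2)


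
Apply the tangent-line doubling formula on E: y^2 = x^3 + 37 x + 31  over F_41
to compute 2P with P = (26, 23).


Doubling: s = (3 x1^2 + a) / (2 y1)
s = (3*26^2 + 37) / (2*23) mod 41 = 3
x3 = s^2 - 2 x1 mod 41 = 3^2 - 2*26 = 39
y3 = s (x1 - x3) - y1 mod 41 = 3 * (26 - 39) - 23 = 20

2P = (39, 20)


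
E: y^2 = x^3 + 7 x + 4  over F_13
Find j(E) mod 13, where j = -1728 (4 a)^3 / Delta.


Delta = -16(4 a^3 + 27 b^2) mod 13 = 9
-1728 * (4 a)^3 = -1728 * (4*7)^3 mod 13 = 8
j = 8 * 9^(-1) mod 13 = 11

j = 11 (mod 13)


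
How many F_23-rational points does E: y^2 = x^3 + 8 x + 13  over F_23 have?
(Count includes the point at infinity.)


For each x in F_23, count y with y^2 = x^3 + 8 x + 13 mod 23:
  x = 0: RHS = 13, y in [6, 17]  -> 2 point(s)
  x = 3: RHS = 18, y in [8, 15]  -> 2 point(s)
  x = 6: RHS = 1, y in [1, 22]  -> 2 point(s)
  x = 9: RHS = 9, y in [3, 20]  -> 2 point(s)
  x = 10: RHS = 12, y in [9, 14]  -> 2 point(s)
  x = 11: RHS = 6, y in [11, 12]  -> 2 point(s)
  x = 15: RHS = 12, y in [9, 14]  -> 2 point(s)
  x = 17: RHS = 2, y in [5, 18]  -> 2 point(s)
  x = 18: RHS = 9, y in [3, 20]  -> 2 point(s)
  x = 19: RHS = 9, y in [3, 20]  -> 2 point(s)
  x = 20: RHS = 8, y in [10, 13]  -> 2 point(s)
  x = 21: RHS = 12, y in [9, 14]  -> 2 point(s)
  x = 22: RHS = 4, y in [2, 21]  -> 2 point(s)
Affine points: 26. Add the point at infinity: total = 27.

#E(F_23) = 27


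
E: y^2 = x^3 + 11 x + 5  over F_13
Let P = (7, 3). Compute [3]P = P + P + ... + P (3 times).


k = 3 = 11_2 (binary, LSB first: 11)
Double-and-add from P = (7, 3):
  bit 0 = 1: acc = O + (7, 3) = (7, 3)
  bit 1 = 1: acc = (7, 3) + (2, 3) = (4, 10)

3P = (4, 10)


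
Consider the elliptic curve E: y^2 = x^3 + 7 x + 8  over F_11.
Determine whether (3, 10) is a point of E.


Check whether y^2 = x^3 + 7 x + 8 (mod 11) for (x, y) = (3, 10).
LHS: y^2 = 10^2 mod 11 = 1
RHS: x^3 + 7 x + 8 = 3^3 + 7*3 + 8 mod 11 = 1
LHS = RHS

Yes, on the curve


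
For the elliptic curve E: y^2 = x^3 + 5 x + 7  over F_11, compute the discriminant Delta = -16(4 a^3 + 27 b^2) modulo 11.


4 a^3 + 27 b^2 = 4*5^3 + 27*7^2 = 500 + 1323 = 1823
Delta = -16 * (1823) = -29168
Delta mod 11 = 4

Delta = 4 (mod 11)


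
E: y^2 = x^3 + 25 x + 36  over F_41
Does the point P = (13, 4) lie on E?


Check whether y^2 = x^3 + 25 x + 36 (mod 41) for (x, y) = (13, 4).
LHS: y^2 = 4^2 mod 41 = 16
RHS: x^3 + 25 x + 36 = 13^3 + 25*13 + 36 mod 41 = 16
LHS = RHS

Yes, on the curve


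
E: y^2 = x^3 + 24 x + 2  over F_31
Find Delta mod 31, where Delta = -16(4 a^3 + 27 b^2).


4 a^3 + 27 b^2 = 4*24^3 + 27*2^2 = 55296 + 108 = 55404
Delta = -16 * (55404) = -886464
Delta mod 31 = 12

Delta = 12 (mod 31)


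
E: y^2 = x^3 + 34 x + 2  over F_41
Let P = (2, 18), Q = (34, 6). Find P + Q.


P != Q, so use the chord formula.
s = (y2 - y1) / (x2 - x1) = (29) / (32) mod 41 = 15
x3 = s^2 - x1 - x2 mod 41 = 15^2 - 2 - 34 = 25
y3 = s (x1 - x3) - y1 mod 41 = 15 * (2 - 25) - 18 = 6

P + Q = (25, 6)


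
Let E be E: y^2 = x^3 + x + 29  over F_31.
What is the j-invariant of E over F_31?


Delta = -16(4 a^3 + 27 b^2) mod 31 = 6
-1728 * (4 a)^3 = -1728 * (4*1)^3 mod 31 = 16
j = 16 * 6^(-1) mod 31 = 13

j = 13 (mod 31)


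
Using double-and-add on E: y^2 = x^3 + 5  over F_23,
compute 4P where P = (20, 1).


k = 4 = 100_2 (binary, LSB first: 001)
Double-and-add from P = (20, 1):
  bit 0 = 0: acc unchanged = O
  bit 1 = 0: acc unchanged = O
  bit 2 = 1: acc = O + (12, 10) = (12, 10)

4P = (12, 10)


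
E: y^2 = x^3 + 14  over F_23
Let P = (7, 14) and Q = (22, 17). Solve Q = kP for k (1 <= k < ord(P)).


Enumerate multiples of P until we hit Q = (22, 17):
  1P = (7, 14)
  2P = (15, 13)
  3P = (10, 18)
  4P = (18, 2)
  5P = (22, 17)
Match found at i = 5.

k = 5


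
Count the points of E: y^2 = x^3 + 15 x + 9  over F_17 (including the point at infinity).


For each x in F_17, count y with y^2 = x^3 + 15 x + 9 mod 17:
  x = 0: RHS = 9, y in [3, 14]  -> 2 point(s)
  x = 1: RHS = 8, y in [5, 12]  -> 2 point(s)
  x = 2: RHS = 13, y in [8, 9]  -> 2 point(s)
  x = 3: RHS = 13, y in [8, 9]  -> 2 point(s)
  x = 6: RHS = 9, y in [3, 14]  -> 2 point(s)
  x = 7: RHS = 15, y in [7, 10]  -> 2 point(s)
  x = 11: RHS = 9, y in [3, 14]  -> 2 point(s)
  x = 12: RHS = 13, y in [8, 9]  -> 2 point(s)
  x = 13: RHS = 4, y in [2, 15]  -> 2 point(s)
Affine points: 18. Add the point at infinity: total = 19.

#E(F_17) = 19


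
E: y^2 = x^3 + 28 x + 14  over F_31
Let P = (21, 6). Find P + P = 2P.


Doubling: s = (3 x1^2 + a) / (2 y1)
s = (3*21^2 + 28) / (2*6) mod 31 = 17
x3 = s^2 - 2 x1 mod 31 = 17^2 - 2*21 = 30
y3 = s (x1 - x3) - y1 mod 31 = 17 * (21 - 30) - 6 = 27

2P = (30, 27)


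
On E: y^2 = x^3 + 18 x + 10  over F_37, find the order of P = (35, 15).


Compute successive multiples of P until we hit O:
  1P = (35, 15)
  2P = (5, 15)
  3P = (34, 22)
  4P = (17, 7)
  5P = (19, 25)
  6P = (36, 18)
  7P = (12, 17)
  8P = (24, 13)
  ... (continuing to 18P)
  18P = O

ord(P) = 18


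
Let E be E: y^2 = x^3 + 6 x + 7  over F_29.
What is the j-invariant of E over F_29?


Delta = -16(4 a^3 + 27 b^2) mod 29 = 11
-1728 * (4 a)^3 = -1728 * (4*6)^3 mod 29 = 8
j = 8 * 11^(-1) mod 29 = 6

j = 6 (mod 29)


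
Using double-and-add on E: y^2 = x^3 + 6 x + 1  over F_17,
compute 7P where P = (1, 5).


k = 7 = 111_2 (binary, LSB first: 111)
Double-and-add from P = (1, 5):
  bit 0 = 1: acc = O + (1, 5) = (1, 5)
  bit 1 = 1: acc = (1, 5) + (0, 1) = (15, 7)
  bit 2 = 1: acc = (15, 7) + (9, 6) = (2, 15)

7P = (2, 15)


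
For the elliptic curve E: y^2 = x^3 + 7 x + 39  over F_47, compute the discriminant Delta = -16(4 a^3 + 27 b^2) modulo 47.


4 a^3 + 27 b^2 = 4*7^3 + 27*39^2 = 1372 + 41067 = 42439
Delta = -16 * (42439) = -679024
Delta mod 47 = 32

Delta = 32 (mod 47)


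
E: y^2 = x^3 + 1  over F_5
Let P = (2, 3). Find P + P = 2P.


Doubling: s = (3 x1^2 + a) / (2 y1)
s = (3*2^2 + 0) / (2*3) mod 5 = 2
x3 = s^2 - 2 x1 mod 5 = 2^2 - 2*2 = 0
y3 = s (x1 - x3) - y1 mod 5 = 2 * (2 - 0) - 3 = 1

2P = (0, 1)


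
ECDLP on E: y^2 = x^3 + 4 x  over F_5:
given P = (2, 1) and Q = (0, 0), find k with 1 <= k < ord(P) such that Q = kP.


Enumerate multiples of P until we hit Q = (0, 0):
  1P = (2, 1)
  2P = (0, 0)
Match found at i = 2.

k = 2


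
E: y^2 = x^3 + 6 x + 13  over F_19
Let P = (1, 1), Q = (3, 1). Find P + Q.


P != Q, so use the chord formula.
s = (y2 - y1) / (x2 - x1) = (0) / (2) mod 19 = 0
x3 = s^2 - x1 - x2 mod 19 = 0^2 - 1 - 3 = 15
y3 = s (x1 - x3) - y1 mod 19 = 0 * (1 - 15) - 1 = 18

P + Q = (15, 18)


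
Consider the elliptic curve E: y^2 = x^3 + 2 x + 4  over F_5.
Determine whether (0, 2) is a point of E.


Check whether y^2 = x^3 + 2 x + 4 (mod 5) for (x, y) = (0, 2).
LHS: y^2 = 2^2 mod 5 = 4
RHS: x^3 + 2 x + 4 = 0^3 + 2*0 + 4 mod 5 = 4
LHS = RHS

Yes, on the curve


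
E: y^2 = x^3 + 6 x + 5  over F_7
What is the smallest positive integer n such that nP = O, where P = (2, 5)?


Compute successive multiples of P until we hit O:
  1P = (2, 5)
  2P = (4, 4)
  3P = (3, 6)
  4P = (3, 1)
  5P = (4, 3)
  6P = (2, 2)
  7P = O

ord(P) = 7


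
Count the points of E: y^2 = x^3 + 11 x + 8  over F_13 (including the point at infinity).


For each x in F_13, count y with y^2 = x^3 + 11 x + 8 mod 13:
  x = 2: RHS = 12, y in [5, 8]  -> 2 point(s)
  x = 3: RHS = 3, y in [4, 9]  -> 2 point(s)
  x = 4: RHS = 12, y in [5, 8]  -> 2 point(s)
  x = 6: RHS = 4, y in [2, 11]  -> 2 point(s)
  x = 7: RHS = 12, y in [5, 8]  -> 2 point(s)
  x = 8: RHS = 10, y in [6, 7]  -> 2 point(s)
  x = 9: RHS = 4, y in [2, 11]  -> 2 point(s)
  x = 10: RHS = 0, y in [0]  -> 1 point(s)
  x = 11: RHS = 4, y in [2, 11]  -> 2 point(s)
  x = 12: RHS = 9, y in [3, 10]  -> 2 point(s)
Affine points: 19. Add the point at infinity: total = 20.

#E(F_13) = 20


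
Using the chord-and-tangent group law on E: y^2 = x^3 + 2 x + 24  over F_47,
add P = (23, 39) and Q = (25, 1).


P != Q, so use the chord formula.
s = (y2 - y1) / (x2 - x1) = (9) / (2) mod 47 = 28
x3 = s^2 - x1 - x2 mod 47 = 28^2 - 23 - 25 = 31
y3 = s (x1 - x3) - y1 mod 47 = 28 * (23 - 31) - 39 = 19

P + Q = (31, 19)


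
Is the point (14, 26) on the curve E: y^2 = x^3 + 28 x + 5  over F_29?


Check whether y^2 = x^3 + 28 x + 5 (mod 29) for (x, y) = (14, 26).
LHS: y^2 = 26^2 mod 29 = 9
RHS: x^3 + 28 x + 5 = 14^3 + 28*14 + 5 mod 29 = 9
LHS = RHS

Yes, on the curve


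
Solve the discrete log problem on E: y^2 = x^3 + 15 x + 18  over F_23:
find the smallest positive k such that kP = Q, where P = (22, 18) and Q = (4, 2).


Enumerate multiples of P until we hit Q = (4, 2):
  1P = (22, 18)
  2P = (8, 12)
  3P = (19, 3)
  4P = (7, 11)
  5P = (21, 7)
  6P = (9, 10)
  7P = (0, 15)
  8P = (10, 15)
  9P = (4, 21)
  10P = (13, 15)
  11P = (6, 18)
  12P = (18, 5)
  13P = (18, 18)
  14P = (6, 5)
  15P = (13, 8)
  16P = (4, 2)
Match found at i = 16.

k = 16


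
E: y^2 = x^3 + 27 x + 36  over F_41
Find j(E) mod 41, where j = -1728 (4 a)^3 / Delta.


Delta = -16(4 a^3 + 27 b^2) mod 41 = 37
-1728 * (4 a)^3 = -1728 * (4*27)^3 mod 41 = 37
j = 37 * 37^(-1) mod 41 = 1

j = 1 (mod 41)


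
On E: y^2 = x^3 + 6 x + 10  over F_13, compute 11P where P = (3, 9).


k = 11 = 1011_2 (binary, LSB first: 1101)
Double-and-add from P = (3, 9):
  bit 0 = 1: acc = O + (3, 9) = (3, 9)
  bit 1 = 1: acc = (3, 9) + (10, 2) = (1, 2)
  bit 2 = 0: acc unchanged = (1, 2)
  bit 3 = 1: acc = (1, 2) + (0, 7) = (11, 9)

11P = (11, 9)


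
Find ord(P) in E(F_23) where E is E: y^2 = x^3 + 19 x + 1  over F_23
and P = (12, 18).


Compute successive multiples of P until we hit O:
  1P = (12, 18)
  2P = (12, 5)
  3P = O

ord(P) = 3


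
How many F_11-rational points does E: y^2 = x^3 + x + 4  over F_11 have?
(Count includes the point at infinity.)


For each x in F_11, count y with y^2 = x^3 + 1 x + 4 mod 11:
  x = 0: RHS = 4, y in [2, 9]  -> 2 point(s)
  x = 2: RHS = 3, y in [5, 6]  -> 2 point(s)
  x = 3: RHS = 1, y in [1, 10]  -> 2 point(s)
  x = 9: RHS = 5, y in [4, 7]  -> 2 point(s)
Affine points: 8. Add the point at infinity: total = 9.

#E(F_11) = 9


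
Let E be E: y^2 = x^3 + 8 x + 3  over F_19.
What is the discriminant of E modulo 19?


4 a^3 + 27 b^2 = 4*8^3 + 27*3^2 = 2048 + 243 = 2291
Delta = -16 * (2291) = -36656
Delta mod 19 = 14

Delta = 14 (mod 19)


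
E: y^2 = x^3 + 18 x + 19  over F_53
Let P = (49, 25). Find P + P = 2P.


Doubling: s = (3 x1^2 + a) / (2 y1)
s = (3*49^2 + 18) / (2*25) mod 53 = 31
x3 = s^2 - 2 x1 mod 53 = 31^2 - 2*49 = 15
y3 = s (x1 - x3) - y1 mod 53 = 31 * (49 - 15) - 25 = 22

2P = (15, 22)


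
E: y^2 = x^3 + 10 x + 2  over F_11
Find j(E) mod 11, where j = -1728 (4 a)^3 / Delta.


Delta = -16(4 a^3 + 27 b^2) mod 11 = 8
-1728 * (4 a)^3 = -1728 * (4*10)^3 mod 11 = 9
j = 9 * 8^(-1) mod 11 = 8

j = 8 (mod 11)


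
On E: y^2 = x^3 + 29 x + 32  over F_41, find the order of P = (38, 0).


Compute successive multiples of P until we hit O:
  1P = (38, 0)
  2P = O

ord(P) = 2


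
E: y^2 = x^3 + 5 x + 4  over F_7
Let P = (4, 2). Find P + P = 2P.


Doubling: s = (3 x1^2 + a) / (2 y1)
s = (3*4^2 + 5) / (2*2) mod 7 = 1
x3 = s^2 - 2 x1 mod 7 = 1^2 - 2*4 = 0
y3 = s (x1 - x3) - y1 mod 7 = 1 * (4 - 0) - 2 = 2

2P = (0, 2)


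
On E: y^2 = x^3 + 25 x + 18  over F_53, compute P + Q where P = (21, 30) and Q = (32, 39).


P != Q, so use the chord formula.
s = (y2 - y1) / (x2 - x1) = (9) / (11) mod 53 = 49
x3 = s^2 - x1 - x2 mod 53 = 49^2 - 21 - 32 = 16
y3 = s (x1 - x3) - y1 mod 53 = 49 * (21 - 16) - 30 = 3

P + Q = (16, 3)


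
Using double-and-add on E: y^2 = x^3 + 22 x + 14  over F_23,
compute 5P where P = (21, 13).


k = 5 = 101_2 (binary, LSB first: 101)
Double-and-add from P = (21, 13):
  bit 0 = 1: acc = O + (21, 13) = (21, 13)
  bit 1 = 0: acc unchanged = (21, 13)
  bit 2 = 1: acc = (21, 13) + (19, 0) = (8, 14)

5P = (8, 14)


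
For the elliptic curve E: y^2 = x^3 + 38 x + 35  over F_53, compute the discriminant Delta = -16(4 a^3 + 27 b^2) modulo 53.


4 a^3 + 27 b^2 = 4*38^3 + 27*35^2 = 219488 + 33075 = 252563
Delta = -16 * (252563) = -4041008
Delta mod 53 = 30

Delta = 30 (mod 53)


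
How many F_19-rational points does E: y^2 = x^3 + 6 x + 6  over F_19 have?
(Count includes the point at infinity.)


For each x in F_19, count y with y^2 = x^3 + 6 x + 6 mod 19:
  x = 0: RHS = 6, y in [5, 14]  -> 2 point(s)
  x = 2: RHS = 7, y in [8, 11]  -> 2 point(s)
  x = 5: RHS = 9, y in [3, 16]  -> 2 point(s)
  x = 6: RHS = 11, y in [7, 12]  -> 2 point(s)
  x = 7: RHS = 11, y in [7, 12]  -> 2 point(s)
  x = 11: RHS = 16, y in [4, 15]  -> 2 point(s)
  x = 12: RHS = 1, y in [1, 18]  -> 2 point(s)
  x = 13: RHS = 1, y in [1, 18]  -> 2 point(s)
  x = 17: RHS = 5, y in [9, 10]  -> 2 point(s)
Affine points: 18. Add the point at infinity: total = 19.

#E(F_19) = 19


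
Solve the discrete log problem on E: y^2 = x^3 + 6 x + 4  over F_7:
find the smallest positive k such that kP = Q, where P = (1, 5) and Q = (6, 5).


Enumerate multiples of P until we hit Q = (6, 5):
  1P = (1, 5)
  2P = (0, 5)
  3P = (6, 2)
  4P = (4, 1)
  5P = (3, 0)
  6P = (4, 6)
  7P = (6, 5)
Match found at i = 7.

k = 7


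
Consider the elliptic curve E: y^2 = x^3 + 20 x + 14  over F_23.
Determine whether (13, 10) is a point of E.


Check whether y^2 = x^3 + 20 x + 14 (mod 23) for (x, y) = (13, 10).
LHS: y^2 = 10^2 mod 23 = 8
RHS: x^3 + 20 x + 14 = 13^3 + 20*13 + 14 mod 23 = 10
LHS != RHS

No, not on the curve


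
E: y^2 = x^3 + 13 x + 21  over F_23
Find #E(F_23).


For each x in F_23, count y with y^2 = x^3 + 13 x + 21 mod 23:
  x = 1: RHS = 12, y in [9, 14]  -> 2 point(s)
  x = 2: RHS = 9, y in [3, 20]  -> 2 point(s)
  x = 3: RHS = 18, y in [8, 15]  -> 2 point(s)
  x = 5: RHS = 4, y in [2, 21]  -> 2 point(s)
  x = 6: RHS = 16, y in [4, 19]  -> 2 point(s)
  x = 7: RHS = 18, y in [8, 15]  -> 2 point(s)
  x = 8: RHS = 16, y in [4, 19]  -> 2 point(s)
  x = 9: RHS = 16, y in [4, 19]  -> 2 point(s)
  x = 10: RHS = 1, y in [1, 22]  -> 2 point(s)
  x = 11: RHS = 0, y in [0]  -> 1 point(s)
  x = 13: RHS = 18, y in [8, 15]  -> 2 point(s)
  x = 14: RHS = 3, y in [7, 16]  -> 2 point(s)
  x = 15: RHS = 3, y in [7, 16]  -> 2 point(s)
  x = 16: RHS = 1, y in [1, 22]  -> 2 point(s)
  x = 17: RHS = 3, y in [7, 16]  -> 2 point(s)
  x = 20: RHS = 1, y in [1, 22]  -> 2 point(s)
Affine points: 31. Add the point at infinity: total = 32.

#E(F_23) = 32


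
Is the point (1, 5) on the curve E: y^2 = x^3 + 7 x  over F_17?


Check whether y^2 = x^3 + 7 x + 0 (mod 17) for (x, y) = (1, 5).
LHS: y^2 = 5^2 mod 17 = 8
RHS: x^3 + 7 x + 0 = 1^3 + 7*1 + 0 mod 17 = 8
LHS = RHS

Yes, on the curve


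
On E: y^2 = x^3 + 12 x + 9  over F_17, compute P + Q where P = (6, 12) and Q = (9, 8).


P != Q, so use the chord formula.
s = (y2 - y1) / (x2 - x1) = (13) / (3) mod 17 = 10
x3 = s^2 - x1 - x2 mod 17 = 10^2 - 6 - 9 = 0
y3 = s (x1 - x3) - y1 mod 17 = 10 * (6 - 0) - 12 = 14

P + Q = (0, 14)


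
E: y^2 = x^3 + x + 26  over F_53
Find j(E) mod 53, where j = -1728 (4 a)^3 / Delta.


Delta = -16(4 a^3 + 27 b^2) mod 53 = 40
-1728 * (4 a)^3 = -1728 * (4*1)^3 mod 53 = 19
j = 19 * 40^(-1) mod 53 = 23

j = 23 (mod 53)


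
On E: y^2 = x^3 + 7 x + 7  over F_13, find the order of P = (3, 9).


Compute successive multiples of P until we hit O:
  1P = (3, 9)
  2P = (8, 9)
  3P = (2, 4)
  4P = (7, 10)
  5P = (12, 5)
  6P = (12, 8)
  7P = (7, 3)
  8P = (2, 9)
  ... (continuing to 11P)
  11P = O

ord(P) = 11


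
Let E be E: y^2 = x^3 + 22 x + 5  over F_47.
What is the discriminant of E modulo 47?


4 a^3 + 27 b^2 = 4*22^3 + 27*5^2 = 42592 + 675 = 43267
Delta = -16 * (43267) = -692272
Delta mod 47 = 38

Delta = 38 (mod 47)


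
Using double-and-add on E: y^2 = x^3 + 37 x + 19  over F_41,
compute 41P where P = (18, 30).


k = 41 = 101001_2 (binary, LSB first: 100101)
Double-and-add from P = (18, 30):
  bit 0 = 1: acc = O + (18, 30) = (18, 30)
  bit 1 = 0: acc unchanged = (18, 30)
  bit 2 = 0: acc unchanged = (18, 30)
  bit 3 = 1: acc = (18, 30) + (16, 19) = (27, 23)
  bit 4 = 0: acc unchanged = (27, 23)
  bit 5 = 1: acc = (27, 23) + (12, 31) = (38, 2)

41P = (38, 2)


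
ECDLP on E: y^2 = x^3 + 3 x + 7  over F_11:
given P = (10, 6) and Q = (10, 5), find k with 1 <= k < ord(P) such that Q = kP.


Enumerate multiples of P until we hit Q = (10, 5):
  1P = (10, 6)
  2P = (5, 2)
  3P = (5, 9)
  4P = (10, 5)
Match found at i = 4.

k = 4


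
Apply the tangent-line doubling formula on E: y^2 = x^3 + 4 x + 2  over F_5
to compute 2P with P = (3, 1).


Doubling: s = (3 x1^2 + a) / (2 y1)
s = (3*3^2 + 4) / (2*1) mod 5 = 3
x3 = s^2 - 2 x1 mod 5 = 3^2 - 2*3 = 3
y3 = s (x1 - x3) - y1 mod 5 = 3 * (3 - 3) - 1 = 4

2P = (3, 4)


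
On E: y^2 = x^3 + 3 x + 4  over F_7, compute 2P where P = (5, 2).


Doubling: s = (3 x1^2 + a) / (2 y1)
s = (3*5^2 + 3) / (2*2) mod 7 = 2
x3 = s^2 - 2 x1 mod 7 = 2^2 - 2*5 = 1
y3 = s (x1 - x3) - y1 mod 7 = 2 * (5 - 1) - 2 = 6

2P = (1, 6)


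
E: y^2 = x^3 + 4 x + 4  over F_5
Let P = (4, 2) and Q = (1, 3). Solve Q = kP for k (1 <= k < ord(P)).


Enumerate multiples of P until we hit Q = (1, 3):
  1P = (4, 2)
  2P = (1, 2)
  3P = (0, 3)
  4P = (2, 0)
  5P = (0, 2)
  6P = (1, 3)
Match found at i = 6.

k = 6


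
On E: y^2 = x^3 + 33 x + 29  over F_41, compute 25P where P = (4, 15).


k = 25 = 11001_2 (binary, LSB first: 10011)
Double-and-add from P = (4, 15):
  bit 0 = 1: acc = O + (4, 15) = (4, 15)
  bit 1 = 0: acc unchanged = (4, 15)
  bit 2 = 0: acc unchanged = (4, 15)
  bit 3 = 1: acc = (4, 15) + (14, 23) = (22, 28)
  bit 4 = 1: acc = (22, 28) + (21, 26) = (2, 12)

25P = (2, 12)


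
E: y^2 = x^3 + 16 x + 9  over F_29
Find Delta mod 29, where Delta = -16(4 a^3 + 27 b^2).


4 a^3 + 27 b^2 = 4*16^3 + 27*9^2 = 16384 + 2187 = 18571
Delta = -16 * (18571) = -297136
Delta mod 29 = 27

Delta = 27 (mod 29)


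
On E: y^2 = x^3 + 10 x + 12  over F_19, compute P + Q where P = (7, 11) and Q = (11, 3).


P != Q, so use the chord formula.
s = (y2 - y1) / (x2 - x1) = (11) / (4) mod 19 = 17
x3 = s^2 - x1 - x2 mod 19 = 17^2 - 7 - 11 = 5
y3 = s (x1 - x3) - y1 mod 19 = 17 * (7 - 5) - 11 = 4

P + Q = (5, 4)


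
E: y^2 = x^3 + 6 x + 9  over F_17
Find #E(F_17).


For each x in F_17, count y with y^2 = x^3 + 6 x + 9 mod 17:
  x = 0: RHS = 9, y in [3, 14]  -> 2 point(s)
  x = 1: RHS = 16, y in [4, 13]  -> 2 point(s)
  x = 8: RHS = 8, y in [5, 12]  -> 2 point(s)
  x = 10: RHS = 15, y in [7, 10]  -> 2 point(s)
  x = 14: RHS = 15, y in [7, 10]  -> 2 point(s)
  x = 16: RHS = 2, y in [6, 11]  -> 2 point(s)
Affine points: 12. Add the point at infinity: total = 13.

#E(F_17) = 13


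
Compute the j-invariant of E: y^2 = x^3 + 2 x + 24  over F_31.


Delta = -16(4 a^3 + 27 b^2) mod 31 = 20
-1728 * (4 a)^3 = -1728 * (4*2)^3 mod 31 = 4
j = 4 * 20^(-1) mod 31 = 25

j = 25 (mod 31)


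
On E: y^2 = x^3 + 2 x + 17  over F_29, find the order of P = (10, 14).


Compute successive multiples of P until we hit O:
  1P = (10, 14)
  2P = (8, 20)
  3P = (20, 16)
  4P = (6, 10)
  5P = (14, 11)
  6P = (11, 23)
  7P = (2, 0)
  8P = (11, 6)
  ... (continuing to 14P)
  14P = O

ord(P) = 14


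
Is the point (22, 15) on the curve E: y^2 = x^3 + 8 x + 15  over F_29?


Check whether y^2 = x^3 + 8 x + 15 (mod 29) for (x, y) = (22, 15).
LHS: y^2 = 15^2 mod 29 = 22
RHS: x^3 + 8 x + 15 = 22^3 + 8*22 + 15 mod 29 = 22
LHS = RHS

Yes, on the curve


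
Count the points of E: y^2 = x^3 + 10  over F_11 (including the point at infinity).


For each x in F_11, count y with y^2 = x^3 + 0 x + 10 mod 11:
  x = 1: RHS = 0, y in [0]  -> 1 point(s)
  x = 3: RHS = 4, y in [2, 9]  -> 2 point(s)
  x = 5: RHS = 3, y in [5, 6]  -> 2 point(s)
  x = 7: RHS = 1, y in [1, 10]  -> 2 point(s)
  x = 8: RHS = 5, y in [4, 7]  -> 2 point(s)
  x = 10: RHS = 9, y in [3, 8]  -> 2 point(s)
Affine points: 11. Add the point at infinity: total = 12.

#E(F_11) = 12


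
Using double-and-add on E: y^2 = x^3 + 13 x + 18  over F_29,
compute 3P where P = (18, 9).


k = 3 = 11_2 (binary, LSB first: 11)
Double-and-add from P = (18, 9):
  bit 0 = 1: acc = O + (18, 9) = (18, 9)
  bit 1 = 1: acc = (18, 9) + (28, 27) = (28, 2)

3P = (28, 2)


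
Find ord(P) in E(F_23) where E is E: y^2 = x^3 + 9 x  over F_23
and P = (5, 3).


Compute successive multiples of P until we hit O:
  1P = (5, 3)
  2P = (2, 16)
  3P = (22, 17)
  4P = (4, 10)
  5P = (17, 12)
  6P = (3, 10)
  7P = (10, 3)
  8P = (8, 20)
  ... (continuing to 24P)
  24P = O

ord(P) = 24


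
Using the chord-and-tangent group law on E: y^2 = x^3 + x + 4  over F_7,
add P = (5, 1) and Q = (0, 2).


P != Q, so use the chord formula.
s = (y2 - y1) / (x2 - x1) = (1) / (2) mod 7 = 4
x3 = s^2 - x1 - x2 mod 7 = 4^2 - 5 - 0 = 4
y3 = s (x1 - x3) - y1 mod 7 = 4 * (5 - 4) - 1 = 3

P + Q = (4, 3)


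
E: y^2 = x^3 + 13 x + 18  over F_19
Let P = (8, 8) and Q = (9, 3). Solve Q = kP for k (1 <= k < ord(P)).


Enumerate multiples of P until we hit Q = (9, 3):
  1P = (8, 8)
  2P = (9, 16)
  3P = (9, 3)
Match found at i = 3.

k = 3


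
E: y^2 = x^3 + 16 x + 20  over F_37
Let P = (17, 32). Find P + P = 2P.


Doubling: s = (3 x1^2 + a) / (2 y1)
s = (3*17^2 + 16) / (2*32) mod 37 = 19
x3 = s^2 - 2 x1 mod 37 = 19^2 - 2*17 = 31
y3 = s (x1 - x3) - y1 mod 37 = 19 * (17 - 31) - 32 = 35

2P = (31, 35)


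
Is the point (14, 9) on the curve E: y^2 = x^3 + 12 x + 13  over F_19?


Check whether y^2 = x^3 + 12 x + 13 (mod 19) for (x, y) = (14, 9).
LHS: y^2 = 9^2 mod 19 = 5
RHS: x^3 + 12 x + 13 = 14^3 + 12*14 + 13 mod 19 = 18
LHS != RHS

No, not on the curve


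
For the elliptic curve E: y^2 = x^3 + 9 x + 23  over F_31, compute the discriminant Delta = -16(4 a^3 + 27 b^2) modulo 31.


4 a^3 + 27 b^2 = 4*9^3 + 27*23^2 = 2916 + 14283 = 17199
Delta = -16 * (17199) = -275184
Delta mod 31 = 3

Delta = 3 (mod 31)


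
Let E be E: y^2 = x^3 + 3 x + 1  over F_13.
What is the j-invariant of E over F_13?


Delta = -16(4 a^3 + 27 b^2) mod 13 = 11
-1728 * (4 a)^3 = -1728 * (4*3)^3 mod 13 = 12
j = 12 * 11^(-1) mod 13 = 7

j = 7 (mod 13)


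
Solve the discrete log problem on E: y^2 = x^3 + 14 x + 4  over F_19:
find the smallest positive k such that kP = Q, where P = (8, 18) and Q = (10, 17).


Enumerate multiples of P until we hit Q = (10, 17):
  1P = (8, 18)
  2P = (10, 17)
Match found at i = 2.

k = 2


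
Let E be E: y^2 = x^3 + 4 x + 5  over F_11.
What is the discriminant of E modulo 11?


4 a^3 + 27 b^2 = 4*4^3 + 27*5^2 = 256 + 675 = 931
Delta = -16 * (931) = -14896
Delta mod 11 = 9

Delta = 9 (mod 11)


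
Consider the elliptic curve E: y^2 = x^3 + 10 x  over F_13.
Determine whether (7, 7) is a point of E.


Check whether y^2 = x^3 + 10 x + 0 (mod 13) for (x, y) = (7, 7).
LHS: y^2 = 7^2 mod 13 = 10
RHS: x^3 + 10 x + 0 = 7^3 + 10*7 + 0 mod 13 = 10
LHS = RHS

Yes, on the curve


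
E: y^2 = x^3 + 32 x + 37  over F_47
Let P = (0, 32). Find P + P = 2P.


Doubling: s = (3 x1^2 + a) / (2 y1)
s = (3*0^2 + 32) / (2*32) mod 47 = 24
x3 = s^2 - 2 x1 mod 47 = 24^2 - 2*0 = 12
y3 = s (x1 - x3) - y1 mod 47 = 24 * (0 - 12) - 32 = 9

2P = (12, 9)


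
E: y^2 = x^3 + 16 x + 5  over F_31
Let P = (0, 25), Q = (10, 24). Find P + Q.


P != Q, so use the chord formula.
s = (y2 - y1) / (x2 - x1) = (30) / (10) mod 31 = 3
x3 = s^2 - x1 - x2 mod 31 = 3^2 - 0 - 10 = 30
y3 = s (x1 - x3) - y1 mod 31 = 3 * (0 - 30) - 25 = 9

P + Q = (30, 9)


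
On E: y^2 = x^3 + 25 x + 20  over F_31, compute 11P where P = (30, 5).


k = 11 = 1011_2 (binary, LSB first: 1101)
Double-and-add from P = (30, 5):
  bit 0 = 1: acc = O + (30, 5) = (30, 5)
  bit 1 = 1: acc = (30, 5) + (21, 14) = (12, 8)
  bit 2 = 0: acc unchanged = (12, 8)
  bit 3 = 1: acc = (12, 8) + (0, 19) = (8, 9)

11P = (8, 9)


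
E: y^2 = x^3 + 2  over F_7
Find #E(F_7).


For each x in F_7, count y with y^2 = x^3 + 0 x + 2 mod 7:
  x = 0: RHS = 2, y in [3, 4]  -> 2 point(s)
  x = 3: RHS = 1, y in [1, 6]  -> 2 point(s)
  x = 5: RHS = 1, y in [1, 6]  -> 2 point(s)
  x = 6: RHS = 1, y in [1, 6]  -> 2 point(s)
Affine points: 8. Add the point at infinity: total = 9.

#E(F_7) = 9


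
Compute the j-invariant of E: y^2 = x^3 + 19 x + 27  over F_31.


Delta = -16(4 a^3 + 27 b^2) mod 31 = 16
-1728 * (4 a)^3 = -1728 * (4*19)^3 mod 31 = 4
j = 4 * 16^(-1) mod 31 = 8

j = 8 (mod 31)


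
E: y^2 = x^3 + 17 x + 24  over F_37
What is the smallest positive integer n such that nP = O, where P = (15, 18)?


Compute successive multiples of P until we hit O:
  1P = (15, 18)
  2P = (17, 34)
  3P = (32, 31)
  4P = (24, 23)
  5P = (28, 20)
  6P = (3, 18)
  7P = (19, 19)
  8P = (10, 11)
  ... (continuing to 34P)
  34P = O

ord(P) = 34


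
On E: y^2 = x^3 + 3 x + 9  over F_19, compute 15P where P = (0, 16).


k = 15 = 1111_2 (binary, LSB first: 1111)
Double-and-add from P = (0, 16):
  bit 0 = 1: acc = O + (0, 16) = (0, 16)
  bit 1 = 1: acc = (0, 16) + (5, 15) = (11, 9)
  bit 2 = 1: acc = (11, 9) + (15, 16) = (2, 2)
  bit 3 = 1: acc = (2, 2) + (9, 9) = (9, 10)

15P = (9, 10)


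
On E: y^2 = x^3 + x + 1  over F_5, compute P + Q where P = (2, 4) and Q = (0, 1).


P != Q, so use the chord formula.
s = (y2 - y1) / (x2 - x1) = (2) / (3) mod 5 = 4
x3 = s^2 - x1 - x2 mod 5 = 4^2 - 2 - 0 = 4
y3 = s (x1 - x3) - y1 mod 5 = 4 * (2 - 4) - 4 = 3

P + Q = (4, 3)


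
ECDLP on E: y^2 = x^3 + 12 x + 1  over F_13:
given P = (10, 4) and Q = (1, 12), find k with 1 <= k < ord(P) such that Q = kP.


Enumerate multiples of P until we hit Q = (1, 12):
  1P = (10, 4)
  2P = (6, 9)
  3P = (1, 1)
  4P = (5, 2)
  5P = (7, 5)
  6P = (12, 1)
  7P = (3, 5)
  8P = (4, 10)
  9P = (0, 12)
  10P = (0, 1)
  11P = (4, 3)
  12P = (3, 8)
  13P = (12, 12)
  14P = (7, 8)
  15P = (5, 11)
  16P = (1, 12)
Match found at i = 16.

k = 16


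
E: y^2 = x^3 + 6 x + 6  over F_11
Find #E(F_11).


For each x in F_11, count y with y^2 = x^3 + 6 x + 6 mod 11:
  x = 2: RHS = 4, y in [2, 9]  -> 2 point(s)
  x = 6: RHS = 5, y in [4, 7]  -> 2 point(s)
  x = 8: RHS = 5, y in [4, 7]  -> 2 point(s)
Affine points: 6. Add the point at infinity: total = 7.

#E(F_11) = 7


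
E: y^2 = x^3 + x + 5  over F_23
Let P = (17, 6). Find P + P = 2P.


Doubling: s = (3 x1^2 + a) / (2 y1)
s = (3*17^2 + 1) / (2*6) mod 23 = 11
x3 = s^2 - 2 x1 mod 23 = 11^2 - 2*17 = 18
y3 = s (x1 - x3) - y1 mod 23 = 11 * (17 - 18) - 6 = 6

2P = (18, 6)


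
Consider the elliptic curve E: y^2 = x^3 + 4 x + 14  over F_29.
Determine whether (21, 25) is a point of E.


Check whether y^2 = x^3 + 4 x + 14 (mod 29) for (x, y) = (21, 25).
LHS: y^2 = 25^2 mod 29 = 16
RHS: x^3 + 4 x + 14 = 21^3 + 4*21 + 14 mod 29 = 21
LHS != RHS

No, not on the curve


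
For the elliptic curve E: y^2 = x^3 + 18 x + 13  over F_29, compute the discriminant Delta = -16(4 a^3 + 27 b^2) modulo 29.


4 a^3 + 27 b^2 = 4*18^3 + 27*13^2 = 23328 + 4563 = 27891
Delta = -16 * (27891) = -446256
Delta mod 29 = 25

Delta = 25 (mod 29)


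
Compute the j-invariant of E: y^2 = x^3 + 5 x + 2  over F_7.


Delta = -16(4 a^3 + 27 b^2) mod 7 = 2
-1728 * (4 a)^3 = -1728 * (4*5)^3 mod 7 = 6
j = 6 * 2^(-1) mod 7 = 3

j = 3 (mod 7)


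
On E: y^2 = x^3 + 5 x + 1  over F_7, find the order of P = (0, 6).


Compute successive multiples of P until we hit O:
  1P = (0, 6)
  2P = (1, 0)
  3P = (0, 1)
  4P = O

ord(P) = 4


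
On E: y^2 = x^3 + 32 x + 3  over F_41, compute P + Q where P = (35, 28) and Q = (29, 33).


P != Q, so use the chord formula.
s = (y2 - y1) / (x2 - x1) = (5) / (35) mod 41 = 6
x3 = s^2 - x1 - x2 mod 41 = 6^2 - 35 - 29 = 13
y3 = s (x1 - x3) - y1 mod 41 = 6 * (35 - 13) - 28 = 22

P + Q = (13, 22)


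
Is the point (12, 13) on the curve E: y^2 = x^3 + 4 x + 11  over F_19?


Check whether y^2 = x^3 + 4 x + 11 (mod 19) for (x, y) = (12, 13).
LHS: y^2 = 13^2 mod 19 = 17
RHS: x^3 + 4 x + 11 = 12^3 + 4*12 + 11 mod 19 = 1
LHS != RHS

No, not on the curve


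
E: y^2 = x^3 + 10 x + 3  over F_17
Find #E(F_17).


For each x in F_17, count y with y^2 = x^3 + 10 x + 3 mod 17:
  x = 3: RHS = 9, y in [3, 14]  -> 2 point(s)
  x = 5: RHS = 8, y in [5, 12]  -> 2 point(s)
  x = 7: RHS = 8, y in [5, 12]  -> 2 point(s)
  x = 8: RHS = 0, y in [0]  -> 1 point(s)
  x = 10: RHS = 15, y in [7, 10]  -> 2 point(s)
  x = 11: RHS = 16, y in [4, 13]  -> 2 point(s)
  x = 12: RHS = 15, y in [7, 10]  -> 2 point(s)
  x = 13: RHS = 1, y in [1, 16]  -> 2 point(s)
  x = 15: RHS = 9, y in [3, 14]  -> 2 point(s)
  x = 16: RHS = 9, y in [3, 14]  -> 2 point(s)
Affine points: 19. Add the point at infinity: total = 20.

#E(F_17) = 20


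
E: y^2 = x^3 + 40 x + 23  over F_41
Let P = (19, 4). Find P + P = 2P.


Doubling: s = (3 x1^2 + a) / (2 y1)
s = (3*19^2 + 40) / (2*4) mod 41 = 2
x3 = s^2 - 2 x1 mod 41 = 2^2 - 2*19 = 7
y3 = s (x1 - x3) - y1 mod 41 = 2 * (19 - 7) - 4 = 20

2P = (7, 20)


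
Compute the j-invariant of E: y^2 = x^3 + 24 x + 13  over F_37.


Delta = -16(4 a^3 + 27 b^2) mod 37 = 1
-1728 * (4 a)^3 = -1728 * (4*24)^3 mod 37 = 23
j = 23 * 1^(-1) mod 37 = 23

j = 23 (mod 37)


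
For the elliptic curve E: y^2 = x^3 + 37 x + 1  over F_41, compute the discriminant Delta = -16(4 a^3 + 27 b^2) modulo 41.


4 a^3 + 27 b^2 = 4*37^3 + 27*1^2 = 202612 + 27 = 202639
Delta = -16 * (202639) = -3242224
Delta mod 41 = 15

Delta = 15 (mod 41)


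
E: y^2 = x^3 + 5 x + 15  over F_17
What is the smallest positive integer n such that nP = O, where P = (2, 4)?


Compute successive multiples of P until we hit O:
  1P = (2, 4)
  2P = (13, 13)
  3P = (0, 10)
  4P = (7, 11)
  5P = (12, 16)
  6P = (16, 3)
  7P = (1, 2)
  8P = (1, 15)
  ... (continuing to 15P)
  15P = O

ord(P) = 15


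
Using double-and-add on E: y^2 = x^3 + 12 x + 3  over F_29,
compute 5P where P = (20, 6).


k = 5 = 101_2 (binary, LSB first: 101)
Double-and-add from P = (20, 6):
  bit 0 = 1: acc = O + (20, 6) = (20, 6)
  bit 1 = 0: acc unchanged = (20, 6)
  bit 2 = 1: acc = (20, 6) + (27, 0) = (7, 16)

5P = (7, 16)


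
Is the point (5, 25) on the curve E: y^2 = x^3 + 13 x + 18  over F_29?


Check whether y^2 = x^3 + 13 x + 18 (mod 29) for (x, y) = (5, 25).
LHS: y^2 = 25^2 mod 29 = 16
RHS: x^3 + 13 x + 18 = 5^3 + 13*5 + 18 mod 29 = 5
LHS != RHS

No, not on the curve


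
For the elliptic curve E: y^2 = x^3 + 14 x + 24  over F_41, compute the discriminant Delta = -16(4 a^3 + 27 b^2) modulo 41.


4 a^3 + 27 b^2 = 4*14^3 + 27*24^2 = 10976 + 15552 = 26528
Delta = -16 * (26528) = -424448
Delta mod 41 = 25

Delta = 25 (mod 41)


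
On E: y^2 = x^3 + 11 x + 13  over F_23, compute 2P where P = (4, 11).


k = 2 = 10_2 (binary, LSB first: 01)
Double-and-add from P = (4, 11):
  bit 0 = 0: acc unchanged = O
  bit 1 = 1: acc = O + (0, 6) = (0, 6)

2P = (0, 6)


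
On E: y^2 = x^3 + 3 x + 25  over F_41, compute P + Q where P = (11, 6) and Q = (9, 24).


P != Q, so use the chord formula.
s = (y2 - y1) / (x2 - x1) = (18) / (39) mod 41 = 32
x3 = s^2 - x1 - x2 mod 41 = 32^2 - 11 - 9 = 20
y3 = s (x1 - x3) - y1 mod 41 = 32 * (11 - 20) - 6 = 34

P + Q = (20, 34)


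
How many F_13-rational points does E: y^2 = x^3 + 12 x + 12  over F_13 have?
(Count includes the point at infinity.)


For each x in F_13, count y with y^2 = x^3 + 12 x + 12 mod 13:
  x = 0: RHS = 12, y in [5, 8]  -> 2 point(s)
  x = 1: RHS = 12, y in [5, 8]  -> 2 point(s)
  x = 3: RHS = 10, y in [6, 7]  -> 2 point(s)
  x = 6: RHS = 1, y in [1, 12]  -> 2 point(s)
  x = 7: RHS = 10, y in [6, 7]  -> 2 point(s)
  x = 8: RHS = 9, y in [3, 10]  -> 2 point(s)
  x = 9: RHS = 4, y in [2, 11]  -> 2 point(s)
  x = 10: RHS = 1, y in [1, 12]  -> 2 point(s)
  x = 12: RHS = 12, y in [5, 8]  -> 2 point(s)
Affine points: 18. Add the point at infinity: total = 19.

#E(F_13) = 19
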